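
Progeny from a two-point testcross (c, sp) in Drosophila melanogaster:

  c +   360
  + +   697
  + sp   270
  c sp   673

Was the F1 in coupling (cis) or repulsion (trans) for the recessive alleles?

The two most frequent classes are + + (697) and c sp (673); these are the parental (non-recombinant) types.
So the F1 carried + + on one chromosome and c sp on the other — the recessive alleles are on the same chromosome (cis / coupling).

cis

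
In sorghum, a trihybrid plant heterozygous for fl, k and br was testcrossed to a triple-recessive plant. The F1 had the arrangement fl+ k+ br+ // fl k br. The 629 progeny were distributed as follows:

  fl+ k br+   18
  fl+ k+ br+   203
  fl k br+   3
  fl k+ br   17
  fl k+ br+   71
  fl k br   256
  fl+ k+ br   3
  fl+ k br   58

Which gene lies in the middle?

br

The two rarest classes, fl+ k+ br and fl k br+, are the double crossovers. Comparing them with the parentals, only the br allele has switched, so br is the middle locus and the order is k – br – fl.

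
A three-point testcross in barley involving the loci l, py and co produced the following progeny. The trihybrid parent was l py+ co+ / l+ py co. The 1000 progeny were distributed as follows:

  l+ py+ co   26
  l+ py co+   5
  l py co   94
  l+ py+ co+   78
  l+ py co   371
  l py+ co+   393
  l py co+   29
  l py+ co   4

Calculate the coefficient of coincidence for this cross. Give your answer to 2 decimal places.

The two rarest classes, l py+ co and l+ py co+, are the double crossovers. Comparing them with the parentals, only the co allele has switched, so co is the middle locus and the order is l – co – py.
l–co: (172 + 9)/1000 = 0.1810; co–py: (55 + 9)/1000 = 0.0640.
Expected DCO frequency = 0.1810 × 0.0640 ≈ 0.01158; observed = 9/1000 ≈ 0.00900.
Coefficient of coincidence = 0.00900/0.01158 ≈ 0.78.

0.78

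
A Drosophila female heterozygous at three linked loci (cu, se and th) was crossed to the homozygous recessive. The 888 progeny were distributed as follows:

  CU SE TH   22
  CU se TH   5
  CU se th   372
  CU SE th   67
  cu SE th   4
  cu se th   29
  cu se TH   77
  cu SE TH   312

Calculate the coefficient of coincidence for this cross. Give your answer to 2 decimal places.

0.87

The two most frequent reciprocal classes, CU se th and cu SE TH, are the parental types, so the F1 was CU se th / cu SE TH.
The two rarest classes, CU se TH and cu SE th, are the double crossovers. Comparing them with the parentals, only the th allele has switched, so th is the middle locus and the order is se – th – cu.
se–th: (144 + 9)/888 = 0.1723; th–cu: (51 + 9)/888 = 0.0676.
Expected DCO frequency = 0.1723 × 0.0676 ≈ 0.01165; observed = 9/888 ≈ 0.01014.
Coefficient of coincidence = 0.01014/0.01165 ≈ 0.87.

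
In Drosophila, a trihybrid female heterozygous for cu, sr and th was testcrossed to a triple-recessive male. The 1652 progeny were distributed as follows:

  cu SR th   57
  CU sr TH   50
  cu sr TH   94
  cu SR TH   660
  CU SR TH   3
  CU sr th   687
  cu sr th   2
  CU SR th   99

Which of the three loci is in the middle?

cu

The two most frequent reciprocal classes, cu SR TH and CU sr th, are the parental types, so the F1 was cu SR TH / CU sr th.
The two rarest classes, CU SR TH and cu sr th, are the double crossovers. Comparing them with the parentals, only the cu allele has switched, so cu is the middle locus and the order is th – cu – sr.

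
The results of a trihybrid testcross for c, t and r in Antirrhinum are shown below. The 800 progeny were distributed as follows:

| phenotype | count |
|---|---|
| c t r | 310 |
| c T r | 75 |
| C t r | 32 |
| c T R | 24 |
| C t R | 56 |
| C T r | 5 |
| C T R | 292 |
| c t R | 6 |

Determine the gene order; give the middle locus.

r

The two most frequent reciprocal classes, c t r and C T R, are the parental types, so the F1 was c t r / C T R.
The two rarest classes, c t R and C T r, are the double crossovers. Comparing them with the parentals, only the r allele has switched, so r is the middle locus and the order is c – r – t.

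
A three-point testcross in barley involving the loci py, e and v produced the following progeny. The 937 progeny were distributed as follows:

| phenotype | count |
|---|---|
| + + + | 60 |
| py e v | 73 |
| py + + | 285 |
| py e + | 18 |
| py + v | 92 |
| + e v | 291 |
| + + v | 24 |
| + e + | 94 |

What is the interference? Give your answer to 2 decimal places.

The two most frequent reciprocal classes, py + + and + e v, are the parental types, so the F1 was py + + / + e v.
The two rarest classes, py e + and + + v, are the double crossovers. Comparing them with the parentals, only the e allele has switched, so e is the middle locus and the order is v – e – py.
v–e: (186 + 42)/937 = 0.2433; e–py: (133 + 42)/937 = 0.1868.
Expected DCO frequency = 0.2433 × 0.1868 ≈ 0.04545; observed = 42/937 ≈ 0.04482.
Coefficient of coincidence = 0.04482/0.04545 ≈ 0.99; interference = 1 − 0.99 = 0.01.

0.01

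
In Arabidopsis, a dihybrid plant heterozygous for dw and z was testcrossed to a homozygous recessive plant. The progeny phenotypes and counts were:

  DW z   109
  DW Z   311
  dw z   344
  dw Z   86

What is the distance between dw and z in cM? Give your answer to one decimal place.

22.9 cM

The two most frequent classes, DW Z (311) and dw z (344), are the parental types, so the F1 was DW Z / dw z.
The recombinant classes are DW z and dw Z: 109 + 86 = 195.
Recombination frequency = 195/850 = 0.2294 ≈ 22.9%, i.e. 22.9 cM.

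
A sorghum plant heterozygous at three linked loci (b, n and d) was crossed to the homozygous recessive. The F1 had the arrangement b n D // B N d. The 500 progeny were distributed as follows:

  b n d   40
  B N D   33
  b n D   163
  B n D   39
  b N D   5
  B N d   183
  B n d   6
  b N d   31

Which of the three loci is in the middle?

The two rarest classes, b N D and B n d, are the double crossovers. Comparing them with the parentals, only the n allele has switched, so n is the middle locus and the order is b – n – d.

n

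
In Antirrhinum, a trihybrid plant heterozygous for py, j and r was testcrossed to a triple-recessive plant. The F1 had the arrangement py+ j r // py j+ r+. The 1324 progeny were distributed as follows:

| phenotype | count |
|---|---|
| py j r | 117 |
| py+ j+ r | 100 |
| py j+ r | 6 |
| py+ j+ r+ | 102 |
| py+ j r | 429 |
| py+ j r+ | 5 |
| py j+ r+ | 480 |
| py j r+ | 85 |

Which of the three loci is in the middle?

r

The two rarest classes, py+ j r+ and py j+ r, are the double crossovers. Comparing them with the parentals, only the r allele has switched, so r is the middle locus and the order is py – r – j.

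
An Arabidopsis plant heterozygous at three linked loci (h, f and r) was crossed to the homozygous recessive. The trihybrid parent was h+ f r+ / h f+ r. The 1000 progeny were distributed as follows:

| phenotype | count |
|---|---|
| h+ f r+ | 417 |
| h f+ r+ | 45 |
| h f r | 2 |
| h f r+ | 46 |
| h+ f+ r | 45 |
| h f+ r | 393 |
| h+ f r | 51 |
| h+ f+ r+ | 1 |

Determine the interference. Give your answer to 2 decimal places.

0.68

The two rarest classes, h+ f+ r+ and h f r, are the double crossovers. Comparing them with the parentals, only the f allele has switched, so f is the middle locus and the order is h – f – r.
h–f: (91 + 3)/1000 = 0.0940; f–r: (96 + 3)/1000 = 0.0990.
Expected DCO frequency = 0.0940 × 0.0990 ≈ 0.00931; observed = 3/1000 ≈ 0.00300.
Coefficient of coincidence = 0.00300/0.00931 ≈ 0.32; interference = 1 − 0.32 = 0.68.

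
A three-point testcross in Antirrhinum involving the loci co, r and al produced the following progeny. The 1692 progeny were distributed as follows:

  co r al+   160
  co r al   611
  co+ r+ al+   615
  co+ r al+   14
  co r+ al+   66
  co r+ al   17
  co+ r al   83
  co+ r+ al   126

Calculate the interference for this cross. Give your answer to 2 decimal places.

0.08

The two most frequent reciprocal classes, co r al and co+ r+ al+, are the parental types, so the F1 was co r al / co+ r+ al+.
The two rarest classes, co r+ al and co+ r al+, are the double crossovers. Comparing them with the parentals, only the r allele has switched, so r is the middle locus and the order is co – r – al.
co–r: (149 + 31)/1692 = 0.1064; r–al: (286 + 31)/1692 = 0.1874.
Expected DCO frequency = 0.1064 × 0.1874 ≈ 0.01994; observed = 31/1692 ≈ 0.01832.
Coefficient of coincidence = 0.01832/0.01994 ≈ 0.92; interference = 1 − 0.92 = 0.08.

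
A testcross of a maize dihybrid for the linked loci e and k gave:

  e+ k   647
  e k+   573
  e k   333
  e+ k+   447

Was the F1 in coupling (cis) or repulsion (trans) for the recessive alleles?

The two most frequent classes are e+ k (647) and e k+ (573); these are the parental (non-recombinant) types.
So the F1 carried e+ k on one chromosome and e k+ on the other — the recessive alleles are on opposite chromosomes (trans / repulsion).

trans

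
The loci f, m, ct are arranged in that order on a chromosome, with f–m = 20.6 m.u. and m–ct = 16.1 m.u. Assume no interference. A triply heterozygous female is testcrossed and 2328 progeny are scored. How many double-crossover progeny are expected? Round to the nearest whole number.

77

Map distances give recombination frequencies of 0.206 and 0.161 for the two intervals.
With no interference, expected double-crossover frequency = 0.206 × 0.161 = 0.03317.
Expected number = 0.03317 × 2328 = 77.21 ≈ 77.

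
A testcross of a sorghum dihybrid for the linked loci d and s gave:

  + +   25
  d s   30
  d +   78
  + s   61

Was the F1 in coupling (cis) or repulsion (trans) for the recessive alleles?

trans

The two most frequent classes are + s (61) and d + (78); these are the parental (non-recombinant) types.
So the F1 carried + s on one chromosome and d + on the other — the recessive alleles are on opposite chromosomes (trans / repulsion).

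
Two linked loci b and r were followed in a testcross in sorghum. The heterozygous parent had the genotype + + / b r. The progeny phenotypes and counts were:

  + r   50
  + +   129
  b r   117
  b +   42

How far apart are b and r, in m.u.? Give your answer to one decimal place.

27.2 m.u.

The recombinant classes are + r and b +: 50 + 42 = 92.
Recombination frequency = 92/338 = 0.2722 ≈ 27.2%, i.e. 27.2 m.u.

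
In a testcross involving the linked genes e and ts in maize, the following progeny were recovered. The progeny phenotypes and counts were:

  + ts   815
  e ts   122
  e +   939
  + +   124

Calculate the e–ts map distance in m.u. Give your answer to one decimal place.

12.3 m.u.

The two most frequent classes, + ts (815) and e + (939), are the parental types, so the F1 was + ts / e +.
The recombinant classes are + + and e ts: 124 + 122 = 246.
Recombination frequency = 246/2000 = 0.1230 ≈ 12.3%, i.e. 12.3 m.u.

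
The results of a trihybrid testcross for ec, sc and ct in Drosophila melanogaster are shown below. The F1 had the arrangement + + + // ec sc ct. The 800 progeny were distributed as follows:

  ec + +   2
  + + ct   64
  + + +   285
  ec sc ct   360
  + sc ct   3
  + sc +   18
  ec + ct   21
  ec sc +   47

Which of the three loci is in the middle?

ec

The two rarest classes, ec + + and + sc ct, are the double crossovers. Comparing them with the parentals, only the ec allele has switched, so ec is the middle locus and the order is sc – ec – ct.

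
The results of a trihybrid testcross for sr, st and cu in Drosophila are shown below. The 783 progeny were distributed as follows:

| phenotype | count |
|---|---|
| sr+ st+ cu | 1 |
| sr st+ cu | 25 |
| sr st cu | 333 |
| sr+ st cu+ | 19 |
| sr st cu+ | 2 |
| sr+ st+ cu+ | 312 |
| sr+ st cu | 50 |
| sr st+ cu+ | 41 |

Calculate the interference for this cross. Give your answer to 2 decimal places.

0.47

The two most frequent reciprocal classes, sr st cu and sr+ st+ cu+, are the parental types, so the F1 was sr st cu / sr+ st+ cu+.
The two rarest classes, sr st cu+ and sr+ st+ cu, are the double crossovers. Comparing them with the parentals, only the cu allele has switched, so cu is the middle locus and the order is sr – cu – st.
sr–cu: (91 + 3)/783 = 0.1201; cu–st: (44 + 3)/783 = 0.0600.
Expected DCO frequency = 0.1201 × 0.0600 ≈ 0.00721; observed = 3/783 ≈ 0.00383.
Coefficient of coincidence = 0.00383/0.00721 ≈ 0.53; interference = 1 − 0.53 = 0.47.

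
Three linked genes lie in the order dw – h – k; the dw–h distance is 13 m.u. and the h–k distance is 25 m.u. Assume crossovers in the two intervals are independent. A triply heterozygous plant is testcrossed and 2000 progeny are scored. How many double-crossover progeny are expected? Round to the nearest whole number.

Map distances give recombination frequencies of 0.130 and 0.250 for the two intervals.
With no interference, expected double-crossover frequency = 0.130 × 0.250 = 0.03250.
Expected number = 0.03250 × 2000 = 65.00 ≈ 65.

65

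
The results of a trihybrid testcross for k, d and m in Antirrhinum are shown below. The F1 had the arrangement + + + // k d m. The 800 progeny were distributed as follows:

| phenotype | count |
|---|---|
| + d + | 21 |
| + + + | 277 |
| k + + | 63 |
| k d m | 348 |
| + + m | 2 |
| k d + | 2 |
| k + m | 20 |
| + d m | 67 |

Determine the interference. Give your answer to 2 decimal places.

0.47

The two rarest classes, + + m and k d +, are the double crossovers. Comparing them with the parentals, only the m allele has switched, so m is the middle locus and the order is d – m – k.
d–m: (41 + 4)/800 = 0.0563; m–k: (130 + 4)/800 = 0.1675.
Expected DCO frequency = 0.0563 × 0.1675 ≈ 0.00943; observed = 4/800 ≈ 0.00500.
Coefficient of coincidence = 0.00500/0.00943 ≈ 0.53; interference = 1 − 0.53 = 0.47.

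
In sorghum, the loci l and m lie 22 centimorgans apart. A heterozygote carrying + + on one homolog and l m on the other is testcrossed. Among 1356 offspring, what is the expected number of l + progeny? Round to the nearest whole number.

A map distance of 22 centimorgans corresponds to a recombination frequency of 0.220.
The F1 is + + / l m, so l + is a recombinant gamete class with expected frequency r/2 = 0.220/2 = 0.1100.
Expected number = 0.1100 × 1356 = 149.16 ≈ 149.

149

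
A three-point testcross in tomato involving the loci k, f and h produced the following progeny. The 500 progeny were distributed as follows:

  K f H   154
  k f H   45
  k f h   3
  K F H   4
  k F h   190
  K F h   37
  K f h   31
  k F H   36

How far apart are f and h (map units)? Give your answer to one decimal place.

The two most frequent reciprocal classes, k F h and K f H, are the parental types, so the F1 was k F h / K f H.
The two rarest classes, k f h and K F H, are the double crossovers. Comparing them with the parentals, only the f allele has switched, so f is the middle locus and the order is h – f – k.
Crossovers in the h–f interval produce the single-crossover classes k F H and K f h (36 + 31 = 67) plus the double crossovers (7).
RF(h–f) = (67 + 7) / 500 = 74/500 = 0.1480 → 14.8 map units.

14.8 map units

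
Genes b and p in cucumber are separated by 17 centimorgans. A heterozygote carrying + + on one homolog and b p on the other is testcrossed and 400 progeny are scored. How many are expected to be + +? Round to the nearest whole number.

166

A map distance of 17 centimorgans corresponds to a recombination frequency of 0.170.
The F1 is + + / b p, so + + is a parental gamete class with expected frequency (1 − r)/2 = 0.830/2 = 0.4150.
Expected number = 0.4150 × 400 = 166.00 ≈ 166.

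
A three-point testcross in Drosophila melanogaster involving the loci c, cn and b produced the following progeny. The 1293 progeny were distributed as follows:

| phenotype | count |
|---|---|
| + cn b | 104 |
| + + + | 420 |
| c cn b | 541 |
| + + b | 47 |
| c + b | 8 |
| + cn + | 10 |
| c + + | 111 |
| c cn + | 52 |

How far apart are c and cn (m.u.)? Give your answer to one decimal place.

The two most frequent reciprocal classes, c cn b and + + +, are the parental types, so the F1 was c cn b / + + +.
The two rarest classes, c + b and + cn +, are the double crossovers. Comparing them with the parentals, only the cn allele has switched, so cn is the middle locus and the order is b – cn – c.
Crossovers in the cn–c interval produce the single-crossover classes + cn b and c + + (104 + 111 = 215) plus the double crossovers (18).
RF(cn–c) = (215 + 18) / 1293 = 233/1293 = 0.1802 → 18.0 m.u.

18.0 m.u.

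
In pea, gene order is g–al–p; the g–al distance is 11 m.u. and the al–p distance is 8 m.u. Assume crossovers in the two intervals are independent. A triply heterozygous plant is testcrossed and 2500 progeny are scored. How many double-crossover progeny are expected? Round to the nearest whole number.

22

Map distances give recombination frequencies of 0.110 and 0.080 for the two intervals.
With no interference, expected double-crossover frequency = 0.110 × 0.080 = 0.00880.
Expected number = 0.00880 × 2500 = 22.00 ≈ 22.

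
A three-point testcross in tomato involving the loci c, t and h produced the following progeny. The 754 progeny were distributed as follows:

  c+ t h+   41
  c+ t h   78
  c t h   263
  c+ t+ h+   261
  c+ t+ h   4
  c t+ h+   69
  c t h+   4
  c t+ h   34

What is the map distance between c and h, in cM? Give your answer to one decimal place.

The two most frequent reciprocal classes, c+ t+ h+ and c t h, are the parental types, so the F1 was c+ t+ h+ / c t h.
The two rarest classes, c+ t+ h and c t h+, are the double crossovers. Comparing them with the parentals, only the h allele has switched, so h is the middle locus and the order is c – h – t.
Crossovers in the c–h interval produce the single-crossover classes c t+ h+ and c+ t h (69 + 78 = 147) plus the double crossovers (8).
RF(c–h) = (147 + 8) / 754 = 155/754 = 0.2056 → 20.6 cM.

20.6 cM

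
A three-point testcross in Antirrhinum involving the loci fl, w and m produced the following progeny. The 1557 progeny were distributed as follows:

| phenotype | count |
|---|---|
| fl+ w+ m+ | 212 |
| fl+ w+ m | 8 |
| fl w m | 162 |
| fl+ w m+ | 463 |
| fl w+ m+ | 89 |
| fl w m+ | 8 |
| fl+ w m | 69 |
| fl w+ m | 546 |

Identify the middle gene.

The two most frequent reciprocal classes, fl w+ m and fl+ w m+, are the parental types, so the F1 was fl w+ m / fl+ w m+.
The two rarest classes, fl+ w+ m and fl w m+, are the double crossovers. Comparing them with the parentals, only the fl allele has switched, so fl is the middle locus and the order is w – fl – m.

fl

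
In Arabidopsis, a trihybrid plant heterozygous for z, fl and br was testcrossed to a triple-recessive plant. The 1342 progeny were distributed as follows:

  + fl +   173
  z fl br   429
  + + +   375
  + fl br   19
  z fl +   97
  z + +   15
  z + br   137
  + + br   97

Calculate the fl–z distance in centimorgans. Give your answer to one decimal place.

25.6 centimorgans

The two most frequent reciprocal classes, z fl br and + + +, are the parental types, so the F1 was z fl br / + + +.
The two rarest classes, + fl br and z + +, are the double crossovers. Comparing them with the parentals, only the z allele has switched, so z is the middle locus and the order is br – z – fl.
Crossovers in the z–fl interval produce the single-crossover classes z + br and + fl + (137 + 173 = 310) plus the double crossovers (34).
RF(z–fl) = (310 + 34) / 1342 = 344/1342 = 0.2563 → 25.6 centimorgans.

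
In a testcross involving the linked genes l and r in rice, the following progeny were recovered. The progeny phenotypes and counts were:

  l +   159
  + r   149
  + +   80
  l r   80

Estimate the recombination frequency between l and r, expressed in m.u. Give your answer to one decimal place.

34.2 m.u.

The two most frequent classes, + r (149) and l + (159), are the parental types, so the F1 was + r / l +.
The recombinant classes are + + and l r: 80 + 80 = 160.
Recombination frequency = 160/468 = 0.3419 ≈ 34.2%, i.e. 34.2 m.u.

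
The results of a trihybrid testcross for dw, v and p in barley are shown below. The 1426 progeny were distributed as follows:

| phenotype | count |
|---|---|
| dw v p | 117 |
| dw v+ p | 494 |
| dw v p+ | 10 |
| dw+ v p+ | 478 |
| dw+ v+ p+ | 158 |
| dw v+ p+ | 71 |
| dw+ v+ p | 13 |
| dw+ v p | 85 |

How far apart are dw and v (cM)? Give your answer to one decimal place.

The two most frequent reciprocal classes, dw v+ p and dw+ v p+, are the parental types, so the F1 was dw v+ p / dw+ v p+.
The two rarest classes, dw+ v+ p and dw v p+, are the double crossovers. Comparing them with the parentals, only the dw allele has switched, so dw is the middle locus and the order is p – dw – v.
Crossovers in the dw–v interval produce the single-crossover classes dw v p and dw+ v+ p+ (117 + 158 = 275) plus the double crossovers (23).
RF(dw–v) = (275 + 23) / 1426 = 298/1426 = 0.2090 → 20.9 cM.

20.9 cM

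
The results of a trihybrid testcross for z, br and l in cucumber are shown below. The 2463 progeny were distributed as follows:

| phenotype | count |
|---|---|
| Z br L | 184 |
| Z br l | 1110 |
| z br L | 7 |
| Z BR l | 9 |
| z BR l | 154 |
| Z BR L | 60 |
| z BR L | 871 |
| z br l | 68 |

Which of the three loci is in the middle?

The two most frequent reciprocal classes, Z br l and z BR L, are the parental types, so the F1 was Z br l / z BR L.
The two rarest classes, Z BR l and z br L, are the double crossovers. Comparing them with the parentals, only the br allele has switched, so br is the middle locus and the order is z – br – l.

br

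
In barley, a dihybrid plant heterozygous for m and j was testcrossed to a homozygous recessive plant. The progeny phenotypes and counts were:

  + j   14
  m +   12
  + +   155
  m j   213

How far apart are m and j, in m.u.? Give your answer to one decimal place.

6.6 m.u.

The two most frequent classes, + + (155) and m j (213), are the parental types, so the F1 was + + / m j.
The recombinant classes are + j and m +: 14 + 12 = 26.
Recombination frequency = 26/394 = 0.0660 ≈ 6.6%, i.e. 6.6 m.u.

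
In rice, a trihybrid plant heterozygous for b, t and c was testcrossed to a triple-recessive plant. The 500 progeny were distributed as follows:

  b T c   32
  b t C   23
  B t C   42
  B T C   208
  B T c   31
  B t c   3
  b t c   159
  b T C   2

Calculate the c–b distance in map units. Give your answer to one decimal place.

11.8 map units

The two most frequent reciprocal classes, B T C and b t c, are the parental types, so the F1 was B T C / b t c.
The two rarest classes, b T C and B t c, are the double crossovers. Comparing them with the parentals, only the b allele has switched, so b is the middle locus and the order is t – b – c.
Crossovers in the b–c interval produce the single-crossover classes B T c and b t C (31 + 23 = 54) plus the double crossovers (5).
RF(b–c) = (54 + 5) / 500 = 59/500 = 0.1180 → 11.8 map units.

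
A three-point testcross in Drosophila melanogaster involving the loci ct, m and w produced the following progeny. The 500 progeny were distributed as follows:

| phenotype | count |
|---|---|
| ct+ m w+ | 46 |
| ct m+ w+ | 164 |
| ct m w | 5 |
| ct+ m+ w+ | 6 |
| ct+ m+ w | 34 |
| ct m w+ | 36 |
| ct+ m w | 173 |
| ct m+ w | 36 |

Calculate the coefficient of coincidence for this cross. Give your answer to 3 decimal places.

The two most frequent reciprocal classes, ct m+ w+ and ct+ m w, are the parental types, so the F1 was ct m+ w+ / ct+ m w.
The two rarest classes, ct+ m+ w+ and ct m w, are the double crossovers. Comparing them with the parentals, only the ct allele has switched, so ct is the middle locus and the order is w – ct – m.
w–ct: (82 + 11)/500 = 0.1860; ct–m: (70 + 11)/500 = 0.1620.
Expected DCO frequency = 0.1860 × 0.1620 ≈ 0.03013; observed = 11/500 ≈ 0.02200.
Coefficient of coincidence = 0.02200/0.03013 ≈ 0.730.

0.730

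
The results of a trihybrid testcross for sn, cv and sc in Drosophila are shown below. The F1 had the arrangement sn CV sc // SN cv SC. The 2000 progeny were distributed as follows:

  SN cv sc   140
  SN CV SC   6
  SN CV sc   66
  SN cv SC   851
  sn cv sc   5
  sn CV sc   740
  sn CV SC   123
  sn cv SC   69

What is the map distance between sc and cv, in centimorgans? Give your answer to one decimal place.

13.7 centimorgans

The two rarest classes, sn cv sc and SN CV SC, are the double crossovers. Comparing them with the parentals, only the cv allele has switched, so cv is the middle locus and the order is sc – cv – sn.
Crossovers in the sc–cv interval produce the single-crossover classes sn CV SC and SN cv sc (123 + 140 = 263) plus the double crossovers (11).
RF(sc–cv) = (263 + 11) / 2000 = 274/2000 = 0.1370 → 13.7 centimorgans.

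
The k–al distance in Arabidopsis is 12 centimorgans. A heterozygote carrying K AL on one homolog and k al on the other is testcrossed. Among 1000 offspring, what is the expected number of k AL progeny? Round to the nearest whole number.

A map distance of 12 centimorgans corresponds to a recombination frequency of 0.120.
The F1 is K AL / k al, so k AL is a recombinant gamete class with expected frequency r/2 = 0.120/2 = 0.0600.
Expected number = 0.0600 × 1000 = 60.00 ≈ 60.

60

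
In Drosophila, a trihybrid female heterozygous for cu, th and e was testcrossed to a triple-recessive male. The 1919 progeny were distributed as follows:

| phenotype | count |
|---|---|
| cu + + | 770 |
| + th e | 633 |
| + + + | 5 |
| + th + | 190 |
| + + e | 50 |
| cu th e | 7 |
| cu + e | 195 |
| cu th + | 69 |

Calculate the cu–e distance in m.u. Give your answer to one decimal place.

20.7 m.u.

The two most frequent reciprocal classes, cu + + and + th e, are the parental types, so the F1 was cu + + / + th e.
The two rarest classes, + + + and cu th e, are the double crossovers. Comparing them with the parentals, only the cu allele has switched, so cu is the middle locus and the order is e – cu – th.
Crossovers in the e–cu interval produce the single-crossover classes cu + e and + th + (195 + 190 = 385) plus the double crossovers (12).
RF(e–cu) = (385 + 12) / 1919 = 397/1919 = 0.2069 → 20.7 m.u.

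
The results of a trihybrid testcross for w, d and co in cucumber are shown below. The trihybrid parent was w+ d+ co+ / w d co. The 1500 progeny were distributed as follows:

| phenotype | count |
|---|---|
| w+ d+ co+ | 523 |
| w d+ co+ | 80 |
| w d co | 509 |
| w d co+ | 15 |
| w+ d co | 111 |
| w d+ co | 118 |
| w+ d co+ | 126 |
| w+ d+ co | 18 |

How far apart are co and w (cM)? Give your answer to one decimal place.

14.9 cM

The two rarest classes, w+ d+ co and w d co+, are the double crossovers. Comparing them with the parentals, only the co allele has switched, so co is the middle locus and the order is d – co – w.
Crossovers in the co–w interval produce the single-crossover classes w d+ co+ and w+ d co (80 + 111 = 191) plus the double crossovers (33).
RF(co–w) = (191 + 33) / 1500 = 224/1500 = 0.1493 → 14.9 cM.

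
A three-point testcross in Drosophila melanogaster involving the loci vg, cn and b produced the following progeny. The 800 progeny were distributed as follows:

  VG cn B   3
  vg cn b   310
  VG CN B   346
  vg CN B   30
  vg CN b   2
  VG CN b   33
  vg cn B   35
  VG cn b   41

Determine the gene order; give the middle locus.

cn

The two most frequent reciprocal classes, vg cn b and VG CN B, are the parental types, so the F1 was vg cn b / VG CN B.
The two rarest classes, vg CN b and VG cn B, are the double crossovers. Comparing them with the parentals, only the cn allele has switched, so cn is the middle locus and the order is b – cn – vg.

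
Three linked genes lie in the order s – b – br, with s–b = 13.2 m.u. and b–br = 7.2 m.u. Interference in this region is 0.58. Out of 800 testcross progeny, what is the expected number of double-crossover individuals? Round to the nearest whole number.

Map distances give recombination frequencies of 0.132 and 0.072 for the two intervals.
With interference 0.58 (so coincidence = 0.42), expected double-crossover frequency = 0.132 × 0.072 × 0.42 = 0.00399.
Expected number = 0.00399 × 800 = 3.19 ≈ 3.

3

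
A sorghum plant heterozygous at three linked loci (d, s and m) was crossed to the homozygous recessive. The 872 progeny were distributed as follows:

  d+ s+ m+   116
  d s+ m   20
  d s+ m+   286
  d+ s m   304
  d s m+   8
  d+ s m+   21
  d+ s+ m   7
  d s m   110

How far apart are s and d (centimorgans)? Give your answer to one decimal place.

27.6 centimorgans

The two most frequent reciprocal classes, d s+ m+ and d+ s m, are the parental types, so the F1 was d s+ m+ / d+ s m.
The two rarest classes, d s m+ and d+ s+ m, are the double crossovers. Comparing them with the parentals, only the s allele has switched, so s is the middle locus and the order is d – s – m.
Crossovers in the d–s interval produce the single-crossover classes d+ s+ m+ and d s m (116 + 110 = 226) plus the double crossovers (15).
RF(d–s) = (226 + 15) / 872 = 241/872 = 0.2764 → 27.6 centimorgans.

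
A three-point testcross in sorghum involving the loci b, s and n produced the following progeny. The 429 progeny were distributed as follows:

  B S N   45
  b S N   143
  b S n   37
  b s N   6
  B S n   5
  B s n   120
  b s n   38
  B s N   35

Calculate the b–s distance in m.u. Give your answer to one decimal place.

21.9 m.u.

The two most frequent reciprocal classes, b S N and B s n, are the parental types, so the F1 was b S N / B s n.
The two rarest classes, b s N and B S n, are the double crossovers. Comparing them with the parentals, only the s allele has switched, so s is the middle locus and the order is n – s – b.
Crossovers in the s–b interval produce the single-crossover classes B S N and b s n (45 + 38 = 83) plus the double crossovers (11).
RF(s–b) = (83 + 11) / 429 = 94/429 = 0.2191 → 21.9 m.u.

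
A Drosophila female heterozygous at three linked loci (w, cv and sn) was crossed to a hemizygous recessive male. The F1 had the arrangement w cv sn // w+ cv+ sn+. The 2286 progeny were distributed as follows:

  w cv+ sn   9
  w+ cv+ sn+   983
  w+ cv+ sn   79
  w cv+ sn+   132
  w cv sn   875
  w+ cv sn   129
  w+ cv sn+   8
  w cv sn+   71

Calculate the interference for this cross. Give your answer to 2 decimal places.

The two rarest classes, w cv+ sn and w+ cv sn+, are the double crossovers. Comparing them with the parentals, only the cv allele has switched, so cv is the middle locus and the order is w – cv – sn.
w–cv: (261 + 17)/2286 = 0.1216; cv–sn: (150 + 17)/2286 = 0.0731.
Expected DCO frequency = 0.1216 × 0.0731 ≈ 0.00889; observed = 17/2286 ≈ 0.00744.
Coefficient of coincidence = 0.00744/0.00889 ≈ 0.84; interference = 1 − 0.84 = 0.16.

0.16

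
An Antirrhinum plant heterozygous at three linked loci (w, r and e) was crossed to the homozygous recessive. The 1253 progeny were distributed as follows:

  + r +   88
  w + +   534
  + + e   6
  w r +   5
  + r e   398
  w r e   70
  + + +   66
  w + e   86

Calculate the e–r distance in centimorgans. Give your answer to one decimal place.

14.8 centimorgans

The two most frequent reciprocal classes, + r e and w + +, are the parental types, so the F1 was + r e / w + +.
The two rarest classes, + + e and w r +, are the double crossovers. Comparing them with the parentals, only the r allele has switched, so r is the middle locus and the order is e – r – w.
Crossovers in the e–r interval produce the single-crossover classes + r + and w + e (88 + 86 = 174) plus the double crossovers (11).
RF(e–r) = (174 + 11) / 1253 = 185/1253 = 0.1476 → 14.8 centimorgans.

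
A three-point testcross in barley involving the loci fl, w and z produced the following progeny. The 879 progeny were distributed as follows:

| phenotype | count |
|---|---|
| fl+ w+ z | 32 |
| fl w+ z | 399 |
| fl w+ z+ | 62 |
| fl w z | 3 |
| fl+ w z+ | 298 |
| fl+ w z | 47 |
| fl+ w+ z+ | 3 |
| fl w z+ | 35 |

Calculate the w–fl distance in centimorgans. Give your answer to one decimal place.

The two most frequent reciprocal classes, fl+ w z+ and fl w+ z, are the parental types, so the F1 was fl+ w z+ / fl w+ z.
The two rarest classes, fl+ w+ z+ and fl w z, are the double crossovers. Comparing them with the parentals, only the w allele has switched, so w is the middle locus and the order is fl – w – z.
Crossovers in the fl–w interval produce the single-crossover classes fl w z+ and fl+ w+ z (35 + 32 = 67) plus the double crossovers (6).
RF(fl–w) = (67 + 6) / 879 = 73/879 = 0.0830 → 8.3 centimorgans.

8.3 centimorgans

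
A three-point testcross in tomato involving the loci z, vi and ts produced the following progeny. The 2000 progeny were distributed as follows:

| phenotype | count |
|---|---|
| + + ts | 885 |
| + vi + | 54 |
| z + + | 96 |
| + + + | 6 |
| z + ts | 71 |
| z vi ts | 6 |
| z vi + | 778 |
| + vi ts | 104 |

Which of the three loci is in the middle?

The two most frequent reciprocal classes, z vi + and + + ts, are the parental types, so the F1 was z vi + / + + ts.
The two rarest classes, z vi ts and + + +, are the double crossovers. Comparing them with the parentals, only the ts allele has switched, so ts is the middle locus and the order is z – ts – vi.

ts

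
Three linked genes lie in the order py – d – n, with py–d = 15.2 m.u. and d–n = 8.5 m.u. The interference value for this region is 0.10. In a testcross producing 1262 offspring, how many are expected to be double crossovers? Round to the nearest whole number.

Map distances give recombination frequencies of 0.152 and 0.085 for the two intervals.
With interference 0.10 (so coincidence = 0.90), expected double-crossover frequency = 0.152 × 0.085 × 0.90 = 0.01163.
Expected number = 0.01163 × 1262 = 14.67 ≈ 15.

15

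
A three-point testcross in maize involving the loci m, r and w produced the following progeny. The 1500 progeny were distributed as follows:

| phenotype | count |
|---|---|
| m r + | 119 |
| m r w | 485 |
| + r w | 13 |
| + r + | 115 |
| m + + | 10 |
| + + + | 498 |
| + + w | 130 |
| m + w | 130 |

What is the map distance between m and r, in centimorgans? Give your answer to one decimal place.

17.9 centimorgans

The two most frequent reciprocal classes, + + + and m r w, are the parental types, so the F1 was + + + / m r w.
The two rarest classes, m + + and + r w, are the double crossovers. Comparing them with the parentals, only the m allele has switched, so m is the middle locus and the order is w – m – r.
Crossovers in the m–r interval produce the single-crossover classes + r + and m + w (115 + 130 = 245) plus the double crossovers (23).
RF(m–r) = (245 + 23) / 1500 = 268/1500 = 0.1787 → 17.9 centimorgans.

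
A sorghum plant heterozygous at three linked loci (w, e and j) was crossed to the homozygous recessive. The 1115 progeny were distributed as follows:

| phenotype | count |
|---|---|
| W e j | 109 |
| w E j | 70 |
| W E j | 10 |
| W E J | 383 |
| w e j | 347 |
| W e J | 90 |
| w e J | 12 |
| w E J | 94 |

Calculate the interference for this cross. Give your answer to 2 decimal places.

0.40

The two most frequent reciprocal classes, W E J and w e j, are the parental types, so the F1 was W E J / w e j.
The two rarest classes, W E j and w e J, are the double crossovers. Comparing them with the parentals, only the j allele has switched, so j is the middle locus and the order is e – j – w.
e–j: (160 + 22)/1115 = 0.1632; j–w: (203 + 22)/1115 = 0.2018.
Expected DCO frequency = 0.1632 × 0.2018 ≈ 0.03293; observed = 22/1115 ≈ 0.01973.
Coefficient of coincidence = 0.01973/0.03293 ≈ 0.60; interference = 1 − 0.60 = 0.40.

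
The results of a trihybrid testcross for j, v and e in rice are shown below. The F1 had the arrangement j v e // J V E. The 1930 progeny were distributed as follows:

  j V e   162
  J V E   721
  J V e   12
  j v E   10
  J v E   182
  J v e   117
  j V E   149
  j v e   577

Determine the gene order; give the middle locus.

The two rarest classes, j v E and J V e, are the double crossovers. Comparing them with the parentals, only the e allele has switched, so e is the middle locus and the order is v – e – j.

e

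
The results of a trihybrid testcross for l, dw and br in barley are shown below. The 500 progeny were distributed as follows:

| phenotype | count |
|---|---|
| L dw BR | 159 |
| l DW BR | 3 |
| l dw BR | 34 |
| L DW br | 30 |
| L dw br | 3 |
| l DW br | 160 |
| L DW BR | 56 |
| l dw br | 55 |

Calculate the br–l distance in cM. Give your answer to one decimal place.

14.0 cM

The two most frequent reciprocal classes, l DW br and L dw BR, are the parental types, so the F1 was l DW br / L dw BR.
The two rarest classes, l DW BR and L dw br, are the double crossovers. Comparing them with the parentals, only the br allele has switched, so br is the middle locus and the order is l – br – dw.
Crossovers in the l–br interval produce the single-crossover classes L DW br and l dw BR (30 + 34 = 64) plus the double crossovers (6).
RF(l–br) = (64 + 6) / 500 = 70/500 = 0.1400 → 14.0 cM.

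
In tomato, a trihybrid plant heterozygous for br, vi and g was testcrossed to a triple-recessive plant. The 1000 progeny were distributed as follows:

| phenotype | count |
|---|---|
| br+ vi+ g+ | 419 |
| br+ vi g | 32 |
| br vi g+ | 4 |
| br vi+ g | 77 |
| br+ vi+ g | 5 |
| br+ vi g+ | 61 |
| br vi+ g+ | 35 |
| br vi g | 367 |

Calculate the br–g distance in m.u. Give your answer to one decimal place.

The two most frequent reciprocal classes, br+ vi+ g+ and br vi g, are the parental types, so the F1 was br+ vi+ g+ / br vi g.
The two rarest classes, br+ vi+ g and br vi g+, are the double crossovers. Comparing them with the parentals, only the g allele has switched, so g is the middle locus and the order is vi – g – br.
Crossovers in the g–br interval produce the single-crossover classes br vi+ g+ and br+ vi g (35 + 32 = 67) plus the double crossovers (9).
RF(g–br) = (67 + 9) / 1000 = 76/1000 = 0.0760 → 7.6 m.u.

7.6 m.u.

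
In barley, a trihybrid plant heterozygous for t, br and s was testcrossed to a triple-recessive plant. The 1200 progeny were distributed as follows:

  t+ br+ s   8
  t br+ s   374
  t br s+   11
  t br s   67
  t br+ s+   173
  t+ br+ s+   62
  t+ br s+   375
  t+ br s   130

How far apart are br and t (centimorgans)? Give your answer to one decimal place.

12.3 centimorgans

The two most frequent reciprocal classes, t br+ s and t+ br s+, are the parental types, so the F1 was t br+ s / t+ br s+.
The two rarest classes, t+ br+ s and t br s+, are the double crossovers. Comparing them with the parentals, only the t allele has switched, so t is the middle locus and the order is br – t – s.
Crossovers in the br–t interval produce the single-crossover classes t br s and t+ br+ s+ (67 + 62 = 129) plus the double crossovers (19).
RF(br–t) = (129 + 19) / 1200 = 148/1200 = 0.1233 → 12.3 centimorgans.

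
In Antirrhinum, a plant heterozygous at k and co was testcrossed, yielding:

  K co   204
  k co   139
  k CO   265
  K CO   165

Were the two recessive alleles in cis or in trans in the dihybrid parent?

trans

The two most frequent classes are K co (204) and k CO (265); these are the parental (non-recombinant) types.
So the F1 carried K co on one chromosome and k CO on the other — the recessive alleles are on opposite chromosomes (trans / repulsion).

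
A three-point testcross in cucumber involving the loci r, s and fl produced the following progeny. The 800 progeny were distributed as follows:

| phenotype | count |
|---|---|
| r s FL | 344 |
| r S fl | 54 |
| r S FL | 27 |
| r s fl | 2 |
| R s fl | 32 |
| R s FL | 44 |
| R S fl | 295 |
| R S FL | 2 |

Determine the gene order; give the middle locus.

fl

The two most frequent reciprocal classes, r s FL and R S fl, are the parental types, so the F1 was r s FL / R S fl.
The two rarest classes, r s fl and R S FL, are the double crossovers. Comparing them with the parentals, only the fl allele has switched, so fl is the middle locus and the order is s – fl – r.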